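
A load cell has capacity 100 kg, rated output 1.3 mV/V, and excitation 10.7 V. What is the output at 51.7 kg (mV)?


Vout = rated_output * Vex * (load / capacity).
Vout = 1.3 * 10.7 * (51.7 / 100)
Vout = 1.3 * 10.7 * 0.517
Vout = 7.191 mV

7.191 mV


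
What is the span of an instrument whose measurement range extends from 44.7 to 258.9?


Span = upper range - lower range.
Span = 258.9 - (44.7)
Span = 214.2

214.2


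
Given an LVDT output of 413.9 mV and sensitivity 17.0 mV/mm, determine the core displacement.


Displacement = Vout / sensitivity.
d = 413.9 / 17.0
d = 24.347 mm

24.347 mm


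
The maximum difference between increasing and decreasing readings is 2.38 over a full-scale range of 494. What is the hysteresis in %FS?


Hysteresis = (max difference / full scale) * 100%.
H = (2.38 / 494) * 100
H = 0.482 %FS

0.482 %FS


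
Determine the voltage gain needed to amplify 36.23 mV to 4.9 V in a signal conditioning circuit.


Gain = Vout / Vin (converting to same units).
G = 4.9 V / 36.23 mV
G = 4900.0 mV / 36.23 mV
G = 135.25

135.25


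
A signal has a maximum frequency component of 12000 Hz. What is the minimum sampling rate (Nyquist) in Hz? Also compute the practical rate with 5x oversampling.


By Nyquist theorem, fs_min = 2 * fmax.
fs_min = 2 * 12000 = 24000 Hz
Practical rate = 5 * fs_min = 5 * 24000 = 120000 Hz

fs_min = 24000 Hz, fs_practical = 120000 Hz


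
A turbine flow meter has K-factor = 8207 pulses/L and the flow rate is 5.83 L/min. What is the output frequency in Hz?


Frequency = K * Q / 60 (converting L/min to L/s).
f = 8207 * 5.83 / 60
f = 47846.81 / 60
f = 797.45 Hz

797.45 Hz


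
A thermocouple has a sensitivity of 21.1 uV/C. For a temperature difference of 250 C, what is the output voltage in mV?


The thermocouple output V = sensitivity * dT.
V = 21.1 uV/C * 250 C
V = 5275.0 uV
V = 5.275 mV

5.275 mV


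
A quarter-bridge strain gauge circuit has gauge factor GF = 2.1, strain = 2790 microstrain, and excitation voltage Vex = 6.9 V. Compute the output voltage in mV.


Quarter bridge output: Vout = (GF * epsilon * Vex) / 4.
Vout = (2.1 * 2790e-6 * 6.9) / 4
Vout = 0.0404271 / 4 V
Vout = 0.01010678 V = 10.1068 mV

10.1068 mV


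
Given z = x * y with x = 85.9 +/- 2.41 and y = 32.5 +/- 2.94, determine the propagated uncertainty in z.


For a product z = x*y, the relative uncertainty is:
uz/z = sqrt((ux/x)^2 + (uy/y)^2)
Relative uncertainties: ux/x = 2.41/85.9 = 0.028056
uy/y = 2.94/32.5 = 0.090462
z = 85.9 * 32.5 = 2791.8
uz = 2791.8 * sqrt(0.028056^2 + 0.090462^2) = 264.413

264.413


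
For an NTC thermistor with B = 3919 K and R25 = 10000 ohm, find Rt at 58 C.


NTC thermistor equation: Rt = R25 * exp(B * (1/T - 1/T25)).
T in Kelvin: 331.15 K, T25 = 298.15 K
1/T - 1/T25 = 1/331.15 - 1/298.15 = -0.00033424
B * (1/T - 1/T25) = 3919 * -0.00033424 = -1.3099
Rt = 10000 * exp(-1.3099) = 2698.5 ohm

2698.5 ohm


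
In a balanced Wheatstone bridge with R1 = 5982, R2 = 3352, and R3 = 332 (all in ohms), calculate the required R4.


At balance: R1*R4 = R2*R3, so R4 = R2*R3/R1.
R4 = 3352 * 332 / 5982
R4 = 1112864 / 5982
R4 = 186.04 ohm

186.04 ohm


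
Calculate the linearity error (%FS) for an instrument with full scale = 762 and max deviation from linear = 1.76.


Linearity error = (max deviation / full scale) * 100%.
Linearity = (1.76 / 762) * 100
Linearity = 0.231 %FS

0.231 %FS


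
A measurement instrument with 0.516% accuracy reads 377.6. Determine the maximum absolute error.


Absolute error = (accuracy% / 100) * reading.
Error = (0.516 / 100) * 377.6
Error = 0.00516 * 377.6
Error = 1.9484

1.9484


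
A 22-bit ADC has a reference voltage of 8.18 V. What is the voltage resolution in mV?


The resolution (LSB) of an ADC is Vref / 2^n.
LSB = 8.18 / 2^22
LSB = 8.18 / 4194304
LSB = 1.95e-06 V = 0.00195026 mV

0.00195026 mV


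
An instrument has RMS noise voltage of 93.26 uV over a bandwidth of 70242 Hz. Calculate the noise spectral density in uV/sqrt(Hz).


Noise spectral density = Vrms / sqrt(BW).
NSD = 93.26 / sqrt(70242)
NSD = 93.26 / 265.0321
NSD = 0.3519 uV/sqrt(Hz)

0.3519 uV/sqrt(Hz)


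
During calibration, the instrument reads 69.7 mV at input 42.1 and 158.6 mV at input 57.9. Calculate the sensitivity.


Sensitivity = (y2 - y1) / (x2 - x1).
S = (158.6 - 69.7) / (57.9 - 42.1)
S = 88.9 / 15.8
S = 5.6266 mV/unit

5.6266 mV/unit


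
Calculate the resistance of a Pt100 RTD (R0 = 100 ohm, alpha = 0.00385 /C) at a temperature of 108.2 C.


The RTD equation: Rt = R0 * (1 + alpha * T).
Rt = 100 * (1 + 0.00385 * 108.2)
Rt = 100 * (1 + 0.41657)
Rt = 100 * 1.41657
Rt = 141.657 ohm

141.657 ohm


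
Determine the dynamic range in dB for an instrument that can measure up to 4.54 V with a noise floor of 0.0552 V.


Dynamic range = 20 * log10(Vmax / Vnoise).
DR = 20 * log10(4.54 / 0.0552)
DR = 20 * log10(82.25)
DR = 38.3 dB

38.3 dB


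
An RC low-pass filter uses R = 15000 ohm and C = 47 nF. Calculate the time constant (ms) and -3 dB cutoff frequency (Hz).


Time constant: tau = R * C.
tau = 15000 * 4.70e-08 = 0.000705 s
tau = 0.705 ms
Cutoff frequency: fc = 1 / (2*pi*R*C).
fc = 1 / (2*pi*0.000705) = 225.75 Hz

tau = 0.705 ms, fc = 225.75 Hz


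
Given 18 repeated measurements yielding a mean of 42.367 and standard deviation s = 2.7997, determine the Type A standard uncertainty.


The standard uncertainty for Type A evaluation is u = s / sqrt(n).
u = 2.7997 / sqrt(18)
u = 2.7997 / 4.2426
u = 0.6599

0.6599


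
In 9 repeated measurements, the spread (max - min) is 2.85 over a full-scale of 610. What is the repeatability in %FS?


Repeatability = (spread / full scale) * 100%.
R = (2.85 / 610) * 100
R = 0.467 %FS

0.467 %FS


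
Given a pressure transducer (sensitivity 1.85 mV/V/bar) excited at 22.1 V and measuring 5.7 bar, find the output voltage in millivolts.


Output = sensitivity * Vex * P.
Vout = 1.85 * 22.1 * 5.7
Vout = 40.885 * 5.7
Vout = 233.04 mV

233.04 mV


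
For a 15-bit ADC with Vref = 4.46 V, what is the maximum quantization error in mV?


The maximum quantization error is +/- LSB/2.
LSB = Vref / 2^n = 4.46 / 32768 = 0.00013611 V
Max error = LSB / 2 = 0.00013611 / 2 = 6.805e-05 V
Max error = 0.0681 mV

0.0681 mV


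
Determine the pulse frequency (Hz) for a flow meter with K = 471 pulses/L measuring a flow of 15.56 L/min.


Frequency = K * Q / 60 (converting L/min to L/s).
f = 471 * 15.56 / 60
f = 7328.76 / 60
f = 122.15 Hz

122.15 Hz


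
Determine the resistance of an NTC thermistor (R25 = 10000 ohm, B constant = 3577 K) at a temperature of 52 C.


NTC thermistor equation: Rt = R25 * exp(B * (1/T - 1/T25)).
T in Kelvin: 325.15 K, T25 = 298.15 K
1/T - 1/T25 = 1/325.15 - 1/298.15 = -0.00027851
B * (1/T - 1/T25) = 3577 * -0.00027851 = -0.9962
Rt = 10000 * exp(-0.9962) = 3692.7 ohm

3692.7 ohm


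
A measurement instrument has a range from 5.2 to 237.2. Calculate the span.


Span = upper range - lower range.
Span = 237.2 - (5.2)
Span = 232.0

232.0


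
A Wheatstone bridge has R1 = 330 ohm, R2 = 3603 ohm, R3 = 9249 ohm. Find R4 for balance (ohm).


At balance: R1*R4 = R2*R3, so R4 = R2*R3/R1.
R4 = 3603 * 9249 / 330
R4 = 33324147 / 330
R4 = 100982.26 ohm

100982.26 ohm


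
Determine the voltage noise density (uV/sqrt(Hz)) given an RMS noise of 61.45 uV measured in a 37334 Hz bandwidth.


Noise spectral density = Vrms / sqrt(BW).
NSD = 61.45 / sqrt(37334)
NSD = 61.45 / 193.2201
NSD = 0.318 uV/sqrt(Hz)

0.318 uV/sqrt(Hz)


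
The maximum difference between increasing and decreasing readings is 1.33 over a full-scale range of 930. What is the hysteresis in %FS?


Hysteresis = (max difference / full scale) * 100%.
H = (1.33 / 930) * 100
H = 0.143 %FS

0.143 %FS


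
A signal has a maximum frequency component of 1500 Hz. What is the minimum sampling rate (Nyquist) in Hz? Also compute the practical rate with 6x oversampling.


By Nyquist theorem, fs_min = 2 * fmax.
fs_min = 2 * 1500 = 3000 Hz
Practical rate = 6 * fs_min = 6 * 3000 = 18000 Hz

fs_min = 3000 Hz, fs_practical = 18000 Hz


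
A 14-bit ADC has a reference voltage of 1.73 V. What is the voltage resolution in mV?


The resolution (LSB) of an ADC is Vref / 2^n.
LSB = 1.73 / 2^14
LSB = 1.73 / 16384
LSB = 0.00010559 V = 0.10559082 mV

0.10559082 mV


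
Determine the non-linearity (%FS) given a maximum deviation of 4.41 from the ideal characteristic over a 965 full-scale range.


Linearity error = (max deviation / full scale) * 100%.
Linearity = (4.41 / 965) * 100
Linearity = 0.457 %FS

0.457 %FS


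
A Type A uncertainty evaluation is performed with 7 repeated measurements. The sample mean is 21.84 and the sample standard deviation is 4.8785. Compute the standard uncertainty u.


The standard uncertainty for Type A evaluation is u = s / sqrt(n).
u = 4.8785 / sqrt(7)
u = 4.8785 / 2.6458
u = 1.8439

1.8439


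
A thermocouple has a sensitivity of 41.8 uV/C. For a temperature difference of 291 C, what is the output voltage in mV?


The thermocouple output V = sensitivity * dT.
V = 41.8 uV/C * 291 C
V = 12163.8 uV
V = 12.164 mV

12.164 mV


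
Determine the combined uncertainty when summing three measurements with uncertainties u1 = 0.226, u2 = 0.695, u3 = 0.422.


For a sum of independent quantities, uc = sqrt(u1^2 + u2^2 + u3^2).
uc = sqrt(0.226^2 + 0.695^2 + 0.422^2)
uc = sqrt(0.051076 + 0.483025 + 0.178084)
uc = 0.8439

0.8439


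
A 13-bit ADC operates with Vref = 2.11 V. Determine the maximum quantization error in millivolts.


The maximum quantization error is +/- LSB/2.
LSB = Vref / 2^n = 2.11 / 8192 = 0.00025757 V
Max error = LSB / 2 = 0.00025757 / 2 = 0.00012878 V
Max error = 0.1288 mV

0.1288 mV


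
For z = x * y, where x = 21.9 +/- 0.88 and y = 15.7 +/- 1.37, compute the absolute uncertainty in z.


For a product z = x*y, the relative uncertainty is:
uz/z = sqrt((ux/x)^2 + (uy/y)^2)
Relative uncertainties: ux/x = 0.88/21.9 = 0.040183
uy/y = 1.37/15.7 = 0.087261
z = 21.9 * 15.7 = 343.8
uz = 343.8 * sqrt(0.040183^2 + 0.087261^2) = 33.031

33.031


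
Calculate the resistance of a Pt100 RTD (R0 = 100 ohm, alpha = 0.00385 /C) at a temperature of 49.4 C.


The RTD equation: Rt = R0 * (1 + alpha * T).
Rt = 100 * (1 + 0.00385 * 49.4)
Rt = 100 * (1 + 0.19019)
Rt = 100 * 1.19019
Rt = 119.019 ohm

119.019 ohm


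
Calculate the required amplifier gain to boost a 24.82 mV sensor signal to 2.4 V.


Gain = Vout / Vin (converting to same units).
G = 2.4 V / 24.82 mV
G = 2400.0 mV / 24.82 mV
G = 96.7

96.7


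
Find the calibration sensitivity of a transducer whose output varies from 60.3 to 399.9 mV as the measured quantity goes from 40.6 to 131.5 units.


Sensitivity = (y2 - y1) / (x2 - x1).
S = (399.9 - 60.3) / (131.5 - 40.6)
S = 339.6 / 90.9
S = 3.736 mV/unit

3.736 mV/unit


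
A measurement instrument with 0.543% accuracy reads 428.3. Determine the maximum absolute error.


Absolute error = (accuracy% / 100) * reading.
Error = (0.543 / 100) * 428.3
Error = 0.00543 * 428.3
Error = 2.3257

2.3257


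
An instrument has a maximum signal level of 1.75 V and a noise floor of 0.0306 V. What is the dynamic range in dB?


Dynamic range = 20 * log10(Vmax / Vnoise).
DR = 20 * log10(1.75 / 0.0306)
DR = 20 * log10(57.19)
DR = 35.15 dB

35.15 dB


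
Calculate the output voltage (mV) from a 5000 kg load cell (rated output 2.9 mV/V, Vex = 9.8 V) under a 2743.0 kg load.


Vout = rated_output * Vex * (load / capacity).
Vout = 2.9 * 9.8 * (2743.0 / 5000)
Vout = 2.9 * 9.8 * 0.5486
Vout = 15.591 mV

15.591 mV


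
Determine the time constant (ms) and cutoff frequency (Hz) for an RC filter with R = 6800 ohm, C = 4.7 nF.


Time constant: tau = R * C.
tau = 6800 * 4.70e-09 = 3.196e-05 s
tau = 0.032 ms
Cutoff frequency: fc = 1 / (2*pi*R*C).
fc = 1 / (2*pi*3.196e-05) = 4979.82 Hz

tau = 0.032 ms, fc = 4979.82 Hz


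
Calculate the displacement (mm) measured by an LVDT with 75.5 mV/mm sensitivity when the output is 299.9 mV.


Displacement = Vout / sensitivity.
d = 299.9 / 75.5
d = 3.972 mm

3.972 mm


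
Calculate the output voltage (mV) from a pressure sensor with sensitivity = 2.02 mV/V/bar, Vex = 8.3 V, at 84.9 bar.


Output = sensitivity * Vex * P.
Vout = 2.02 * 8.3 * 84.9
Vout = 16.766 * 84.9
Vout = 1423.43 mV

1423.43 mV


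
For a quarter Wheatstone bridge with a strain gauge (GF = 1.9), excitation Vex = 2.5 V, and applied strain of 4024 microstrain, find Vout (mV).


Quarter bridge output: Vout = (GF * epsilon * Vex) / 4.
Vout = (1.9 * 4024e-6 * 2.5) / 4
Vout = 0.019114 / 4 V
Vout = 0.0047785 V = 4.7785 mV

4.7785 mV


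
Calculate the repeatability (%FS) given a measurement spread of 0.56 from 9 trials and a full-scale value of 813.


Repeatability = (spread / full scale) * 100%.
R = (0.56 / 813) * 100
R = 0.069 %FS

0.069 %FS


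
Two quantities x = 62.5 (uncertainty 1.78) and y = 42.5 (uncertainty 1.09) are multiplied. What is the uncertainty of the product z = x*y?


For a product z = x*y, the relative uncertainty is:
uz/z = sqrt((ux/x)^2 + (uy/y)^2)
Relative uncertainties: ux/x = 1.78/62.5 = 0.02848
uy/y = 1.09/42.5 = 0.025647
z = 62.5 * 42.5 = 2656.2
uz = 2656.2 * sqrt(0.02848^2 + 0.025647^2) = 101.803

101.803


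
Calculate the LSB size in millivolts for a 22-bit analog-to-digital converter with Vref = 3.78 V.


The resolution (LSB) of an ADC is Vref / 2^n.
LSB = 3.78 / 2^22
LSB = 3.78 / 4194304
LSB = 9e-07 V = 0.00090122 mV

0.00090122 mV


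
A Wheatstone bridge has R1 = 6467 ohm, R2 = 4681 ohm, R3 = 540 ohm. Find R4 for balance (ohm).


At balance: R1*R4 = R2*R3, so R4 = R2*R3/R1.
R4 = 4681 * 540 / 6467
R4 = 2527740 / 6467
R4 = 390.87 ohm

390.87 ohm


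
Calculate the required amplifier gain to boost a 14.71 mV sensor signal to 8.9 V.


Gain = Vout / Vin (converting to same units).
G = 8.9 V / 14.71 mV
G = 8900.0 mV / 14.71 mV
G = 605.03

605.03


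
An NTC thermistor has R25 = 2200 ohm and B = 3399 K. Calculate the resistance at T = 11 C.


NTC thermistor equation: Rt = R25 * exp(B * (1/T - 1/T25)).
T in Kelvin: 284.15 K, T25 = 298.15 K
1/T - 1/T25 = 1/284.15 - 1/298.15 = 0.00016525
B * (1/T - 1/T25) = 3399 * 0.00016525 = 0.5617
Rt = 2200 * exp(0.5617) = 3858.0 ohm

3858.0 ohm


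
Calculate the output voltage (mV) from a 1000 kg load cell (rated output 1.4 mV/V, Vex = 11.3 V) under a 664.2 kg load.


Vout = rated_output * Vex * (load / capacity).
Vout = 1.4 * 11.3 * (664.2 / 1000)
Vout = 1.4 * 11.3 * 0.6642
Vout = 10.508 mV

10.508 mV


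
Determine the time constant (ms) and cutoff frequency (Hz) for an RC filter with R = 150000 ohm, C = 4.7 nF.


Time constant: tau = R * C.
tau = 150000 * 4.70e-09 = 0.000705 s
tau = 0.705 ms
Cutoff frequency: fc = 1 / (2*pi*R*C).
fc = 1 / (2*pi*0.000705) = 225.75 Hz

tau = 0.705 ms, fc = 225.75 Hz


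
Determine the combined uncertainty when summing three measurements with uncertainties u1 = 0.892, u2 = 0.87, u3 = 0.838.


For a sum of independent quantities, uc = sqrt(u1^2 + u2^2 + u3^2).
uc = sqrt(0.892^2 + 0.87^2 + 0.838^2)
uc = sqrt(0.795664 + 0.7569 + 0.702244)
uc = 1.5016

1.5016


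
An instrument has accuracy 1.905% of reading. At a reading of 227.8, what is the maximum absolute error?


Absolute error = (accuracy% / 100) * reading.
Error = (1.905 / 100) * 227.8
Error = 0.01905 * 227.8
Error = 4.3396

4.3396


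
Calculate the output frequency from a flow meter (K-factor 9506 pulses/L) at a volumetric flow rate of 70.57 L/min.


Frequency = K * Q / 60 (converting L/min to L/s).
f = 9506 * 70.57 / 60
f = 670838.42 / 60
f = 11180.64 Hz

11180.64 Hz


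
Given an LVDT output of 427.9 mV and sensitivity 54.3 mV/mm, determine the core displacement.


Displacement = Vout / sensitivity.
d = 427.9 / 54.3
d = 7.88 mm

7.88 mm


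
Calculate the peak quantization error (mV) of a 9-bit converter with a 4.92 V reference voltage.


The maximum quantization error is +/- LSB/2.
LSB = Vref / 2^n = 4.92 / 512 = 0.00960937 V
Max error = LSB / 2 = 0.00960937 / 2 = 0.00480469 V
Max error = 4.8047 mV

4.8047 mV


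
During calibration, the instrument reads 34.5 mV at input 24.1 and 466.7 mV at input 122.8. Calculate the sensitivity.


Sensitivity = (y2 - y1) / (x2 - x1).
S = (466.7 - 34.5) / (122.8 - 24.1)
S = 432.2 / 98.7
S = 4.3789 mV/unit

4.3789 mV/unit


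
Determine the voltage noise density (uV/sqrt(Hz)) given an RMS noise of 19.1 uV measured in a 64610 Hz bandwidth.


Noise spectral density = Vrms / sqrt(BW).
NSD = 19.1 / sqrt(64610)
NSD = 19.1 / 254.185
NSD = 0.0751 uV/sqrt(Hz)

0.0751 uV/sqrt(Hz)


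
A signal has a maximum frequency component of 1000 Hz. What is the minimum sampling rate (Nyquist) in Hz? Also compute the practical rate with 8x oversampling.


By Nyquist theorem, fs_min = 2 * fmax.
fs_min = 2 * 1000 = 2000 Hz
Practical rate = 8 * fs_min = 8 * 2000 = 16000 Hz

fs_min = 2000 Hz, fs_practical = 16000 Hz


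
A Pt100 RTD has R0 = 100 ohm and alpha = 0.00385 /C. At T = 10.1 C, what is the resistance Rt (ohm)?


The RTD equation: Rt = R0 * (1 + alpha * T).
Rt = 100 * (1 + 0.00385 * 10.1)
Rt = 100 * (1 + 0.038885)
Rt = 100 * 1.038885
Rt = 103.889 ohm

103.889 ohm


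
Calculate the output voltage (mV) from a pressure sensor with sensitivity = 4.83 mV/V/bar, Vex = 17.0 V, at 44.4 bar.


Output = sensitivity * Vex * P.
Vout = 4.83 * 17.0 * 44.4
Vout = 82.11 * 44.4
Vout = 3645.68 mV

3645.68 mV


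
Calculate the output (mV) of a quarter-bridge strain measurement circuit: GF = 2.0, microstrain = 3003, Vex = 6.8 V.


Quarter bridge output: Vout = (GF * epsilon * Vex) / 4.
Vout = (2.0 * 3003e-6 * 6.8) / 4
Vout = 0.0408408 / 4 V
Vout = 0.0102102 V = 10.2102 mV

10.2102 mV


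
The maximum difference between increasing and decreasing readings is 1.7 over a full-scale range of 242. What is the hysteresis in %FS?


Hysteresis = (max difference / full scale) * 100%.
H = (1.7 / 242) * 100
H = 0.702 %FS

0.702 %FS


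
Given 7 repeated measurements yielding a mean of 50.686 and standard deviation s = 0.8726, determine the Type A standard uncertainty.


The standard uncertainty for Type A evaluation is u = s / sqrt(n).
u = 0.8726 / sqrt(7)
u = 0.8726 / 2.6458
u = 0.3298

0.3298


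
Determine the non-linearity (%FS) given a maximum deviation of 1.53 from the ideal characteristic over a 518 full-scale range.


Linearity error = (max deviation / full scale) * 100%.
Linearity = (1.53 / 518) * 100
Linearity = 0.295 %FS

0.295 %FS


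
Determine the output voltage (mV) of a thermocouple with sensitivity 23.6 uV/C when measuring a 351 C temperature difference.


The thermocouple output V = sensitivity * dT.
V = 23.6 uV/C * 351 C
V = 8283.6 uV
V = 8.284 mV

8.284 mV


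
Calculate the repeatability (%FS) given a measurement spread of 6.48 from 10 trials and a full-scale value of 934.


Repeatability = (spread / full scale) * 100%.
R = (6.48 / 934) * 100
R = 0.694 %FS

0.694 %FS


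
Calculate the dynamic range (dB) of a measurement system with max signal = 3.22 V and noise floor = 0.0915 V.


Dynamic range = 20 * log10(Vmax / Vnoise).
DR = 20 * log10(3.22 / 0.0915)
DR = 20 * log10(35.19)
DR = 30.93 dB

30.93 dB


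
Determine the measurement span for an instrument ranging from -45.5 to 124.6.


Span = upper range - lower range.
Span = 124.6 - (-45.5)
Span = 170.1

170.1


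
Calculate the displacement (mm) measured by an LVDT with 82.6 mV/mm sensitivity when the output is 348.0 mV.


Displacement = Vout / sensitivity.
d = 348.0 / 82.6
d = 4.213 mm

4.213 mm


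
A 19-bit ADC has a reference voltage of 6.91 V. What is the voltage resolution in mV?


The resolution (LSB) of an ADC is Vref / 2^n.
LSB = 6.91 / 2^19
LSB = 6.91 / 524288
LSB = 1.318e-05 V = 0.01317978 mV

0.01317978 mV


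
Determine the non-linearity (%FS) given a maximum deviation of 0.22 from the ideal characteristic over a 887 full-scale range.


Linearity error = (max deviation / full scale) * 100%.
Linearity = (0.22 / 887) * 100
Linearity = 0.025 %FS

0.025 %FS


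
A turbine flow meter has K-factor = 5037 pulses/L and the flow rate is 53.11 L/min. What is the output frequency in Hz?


Frequency = K * Q / 60 (converting L/min to L/s).
f = 5037 * 53.11 / 60
f = 267515.07 / 60
f = 4458.58 Hz

4458.58 Hz


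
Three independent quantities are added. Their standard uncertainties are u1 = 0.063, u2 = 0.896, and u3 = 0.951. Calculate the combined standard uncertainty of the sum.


For a sum of independent quantities, uc = sqrt(u1^2 + u2^2 + u3^2).
uc = sqrt(0.063^2 + 0.896^2 + 0.951^2)
uc = sqrt(0.003969 + 0.802816 + 0.904401)
uc = 1.3081

1.3081


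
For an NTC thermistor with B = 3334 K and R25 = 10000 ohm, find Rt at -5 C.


NTC thermistor equation: Rt = R25 * exp(B * (1/T - 1/T25)).
T in Kelvin: 268.15 K, T25 = 298.15 K
1/T - 1/T25 = 1/268.15 - 1/298.15 = 0.00037524
B * (1/T - 1/T25) = 3334 * 0.00037524 = 1.251
Rt = 10000 * exp(1.251) = 34940.1 ohm

34940.1 ohm


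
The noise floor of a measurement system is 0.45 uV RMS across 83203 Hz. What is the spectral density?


Noise spectral density = Vrms / sqrt(BW).
NSD = 0.45 / sqrt(83203)
NSD = 0.45 / 288.4493
NSD = 0.0016 uV/sqrt(Hz)

0.0016 uV/sqrt(Hz)


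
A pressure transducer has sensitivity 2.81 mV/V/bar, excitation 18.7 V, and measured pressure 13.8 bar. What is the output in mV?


Output = sensitivity * Vex * P.
Vout = 2.81 * 18.7 * 13.8
Vout = 52.547 * 13.8
Vout = 725.15 mV

725.15 mV


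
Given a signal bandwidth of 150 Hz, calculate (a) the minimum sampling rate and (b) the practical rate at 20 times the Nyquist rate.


By Nyquist theorem, fs_min = 2 * fmax.
fs_min = 2 * 150 = 300 Hz
Practical rate = 20 * fs_min = 20 * 300 = 6000 Hz

fs_min = 300 Hz, fs_practical = 6000 Hz


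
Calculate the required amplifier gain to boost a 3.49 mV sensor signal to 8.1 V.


Gain = Vout / Vin (converting to same units).
G = 8.1 V / 3.49 mV
G = 8100.0 mV / 3.49 mV
G = 2320.92

2320.92


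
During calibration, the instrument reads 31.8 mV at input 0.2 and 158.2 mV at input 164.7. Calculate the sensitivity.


Sensitivity = (y2 - y1) / (x2 - x1).
S = (158.2 - 31.8) / (164.7 - 0.2)
S = 126.4 / 164.5
S = 0.7684 mV/unit

0.7684 mV/unit


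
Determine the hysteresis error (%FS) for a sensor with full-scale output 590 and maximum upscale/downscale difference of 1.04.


Hysteresis = (max difference / full scale) * 100%.
H = (1.04 / 590) * 100
H = 0.176 %FS

0.176 %FS


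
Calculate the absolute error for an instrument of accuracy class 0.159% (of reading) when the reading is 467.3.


Absolute error = (accuracy% / 100) * reading.
Error = (0.159 / 100) * 467.3
Error = 0.00159 * 467.3
Error = 0.743

0.743


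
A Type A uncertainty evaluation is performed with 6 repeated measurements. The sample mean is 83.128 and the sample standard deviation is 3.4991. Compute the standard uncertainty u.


The standard uncertainty for Type A evaluation is u = s / sqrt(n).
u = 3.4991 / sqrt(6)
u = 3.4991 / 2.4495
u = 1.4285

1.4285


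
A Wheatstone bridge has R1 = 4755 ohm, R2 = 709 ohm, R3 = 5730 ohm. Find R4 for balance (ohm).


At balance: R1*R4 = R2*R3, so R4 = R2*R3/R1.
R4 = 709 * 5730 / 4755
R4 = 4062570 / 4755
R4 = 854.38 ohm

854.38 ohm


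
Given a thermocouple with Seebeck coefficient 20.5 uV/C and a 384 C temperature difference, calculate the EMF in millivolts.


The thermocouple output V = sensitivity * dT.
V = 20.5 uV/C * 384 C
V = 7872.0 uV
V = 7.872 mV

7.872 mV


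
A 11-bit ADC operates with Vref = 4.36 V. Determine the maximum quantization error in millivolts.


The maximum quantization error is +/- LSB/2.
LSB = Vref / 2^n = 4.36 / 2048 = 0.00212891 V
Max error = LSB / 2 = 0.00212891 / 2 = 0.00106445 V
Max error = 1.0645 mV

1.0645 mV


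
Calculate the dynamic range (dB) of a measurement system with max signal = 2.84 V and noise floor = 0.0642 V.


Dynamic range = 20 * log10(Vmax / Vnoise).
DR = 20 * log10(2.84 / 0.0642)
DR = 20 * log10(44.24)
DR = 32.92 dB

32.92 dB


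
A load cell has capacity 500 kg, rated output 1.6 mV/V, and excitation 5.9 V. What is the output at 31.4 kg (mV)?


Vout = rated_output * Vex * (load / capacity).
Vout = 1.6 * 5.9 * (31.4 / 500)
Vout = 1.6 * 5.9 * 0.0628
Vout = 0.593 mV

0.593 mV


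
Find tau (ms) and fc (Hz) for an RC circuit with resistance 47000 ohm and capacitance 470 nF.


Time constant: tau = R * C.
tau = 47000 * 4.70e-07 = 0.02209 s
tau = 22.09 ms
Cutoff frequency: fc = 1 / (2*pi*R*C).
fc = 1 / (2*pi*0.02209) = 7.2 Hz

tau = 22.09 ms, fc = 7.2 Hz


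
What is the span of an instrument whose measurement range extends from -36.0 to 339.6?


Span = upper range - lower range.
Span = 339.6 - (-36.0)
Span = 375.6

375.6


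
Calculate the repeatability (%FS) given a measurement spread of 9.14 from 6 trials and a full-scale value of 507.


Repeatability = (spread / full scale) * 100%.
R = (9.14 / 507) * 100
R = 1.803 %FS

1.803 %FS


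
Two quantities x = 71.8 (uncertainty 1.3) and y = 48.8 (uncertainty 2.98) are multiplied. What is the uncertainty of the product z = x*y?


For a product z = x*y, the relative uncertainty is:
uz/z = sqrt((ux/x)^2 + (uy/y)^2)
Relative uncertainties: ux/x = 1.3/71.8 = 0.018106
uy/y = 2.98/48.8 = 0.061066
z = 71.8 * 48.8 = 3503.8
uz = 3503.8 * sqrt(0.018106^2 + 0.061066^2) = 223.171

223.171


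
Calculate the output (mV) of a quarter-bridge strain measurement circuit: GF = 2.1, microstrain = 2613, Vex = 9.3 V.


Quarter bridge output: Vout = (GF * epsilon * Vex) / 4.
Vout = (2.1 * 2613e-6 * 9.3) / 4
Vout = 0.05103189 / 4 V
Vout = 0.01275797 V = 12.758 mV

12.758 mV


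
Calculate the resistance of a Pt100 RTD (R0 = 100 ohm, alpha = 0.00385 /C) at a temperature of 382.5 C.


The RTD equation: Rt = R0 * (1 + alpha * T).
Rt = 100 * (1 + 0.00385 * 382.5)
Rt = 100 * (1 + 1.472625)
Rt = 100 * 2.472625
Rt = 247.262 ohm

247.262 ohm


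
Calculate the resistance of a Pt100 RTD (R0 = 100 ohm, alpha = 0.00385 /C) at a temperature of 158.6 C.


The RTD equation: Rt = R0 * (1 + alpha * T).
Rt = 100 * (1 + 0.00385 * 158.6)
Rt = 100 * (1 + 0.61061)
Rt = 100 * 1.61061
Rt = 161.061 ohm

161.061 ohm


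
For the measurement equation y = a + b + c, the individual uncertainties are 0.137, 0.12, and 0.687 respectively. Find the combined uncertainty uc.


For a sum of independent quantities, uc = sqrt(u1^2 + u2^2 + u3^2).
uc = sqrt(0.137^2 + 0.12^2 + 0.687^2)
uc = sqrt(0.018769 + 0.0144 + 0.471969)
uc = 0.7107

0.7107


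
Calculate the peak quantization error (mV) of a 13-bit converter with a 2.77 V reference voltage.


The maximum quantization error is +/- LSB/2.
LSB = Vref / 2^n = 2.77 / 8192 = 0.00033813 V
Max error = LSB / 2 = 0.00033813 / 2 = 0.00016907 V
Max error = 0.1691 mV

0.1691 mV


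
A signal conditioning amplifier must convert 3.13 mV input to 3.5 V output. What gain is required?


Gain = Vout / Vin (converting to same units).
G = 3.5 V / 3.13 mV
G = 3500.0 mV / 3.13 mV
G = 1118.21

1118.21


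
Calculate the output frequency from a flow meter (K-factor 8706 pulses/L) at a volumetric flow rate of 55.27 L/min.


Frequency = K * Q / 60 (converting L/min to L/s).
f = 8706 * 55.27 / 60
f = 481180.62 / 60
f = 8019.68 Hz

8019.68 Hz


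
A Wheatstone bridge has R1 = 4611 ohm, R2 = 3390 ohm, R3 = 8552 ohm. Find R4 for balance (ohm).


At balance: R1*R4 = R2*R3, so R4 = R2*R3/R1.
R4 = 3390 * 8552 / 4611
R4 = 28991280 / 4611
R4 = 6287.42 ohm

6287.42 ohm


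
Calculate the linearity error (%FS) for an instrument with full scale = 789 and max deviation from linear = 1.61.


Linearity error = (max deviation / full scale) * 100%.
Linearity = (1.61 / 789) * 100
Linearity = 0.204 %FS

0.204 %FS


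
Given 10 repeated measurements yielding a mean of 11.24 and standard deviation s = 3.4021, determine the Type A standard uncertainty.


The standard uncertainty for Type A evaluation is u = s / sqrt(n).
u = 3.4021 / sqrt(10)
u = 3.4021 / 3.1623
u = 1.0758

1.0758


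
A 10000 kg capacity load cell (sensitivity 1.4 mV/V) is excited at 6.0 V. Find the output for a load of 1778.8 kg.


Vout = rated_output * Vex * (load / capacity).
Vout = 1.4 * 6.0 * (1778.8 / 10000)
Vout = 1.4 * 6.0 * 0.17788
Vout = 1.494 mV

1.494 mV


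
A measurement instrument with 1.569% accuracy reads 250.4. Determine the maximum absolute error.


Absolute error = (accuracy% / 100) * reading.
Error = (1.569 / 100) * 250.4
Error = 0.01569 * 250.4
Error = 3.9288

3.9288


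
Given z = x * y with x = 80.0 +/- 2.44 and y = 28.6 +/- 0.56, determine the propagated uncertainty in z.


For a product z = x*y, the relative uncertainty is:
uz/z = sqrt((ux/x)^2 + (uy/y)^2)
Relative uncertainties: ux/x = 2.44/80.0 = 0.0305
uy/y = 0.56/28.6 = 0.01958
z = 80.0 * 28.6 = 2288.0
uz = 2288.0 * sqrt(0.0305^2 + 0.01958^2) = 82.927

82.927


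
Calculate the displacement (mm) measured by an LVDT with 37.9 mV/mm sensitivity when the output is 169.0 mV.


Displacement = Vout / sensitivity.
d = 169.0 / 37.9
d = 4.459 mm

4.459 mm


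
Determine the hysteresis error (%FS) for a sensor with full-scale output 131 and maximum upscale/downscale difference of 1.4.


Hysteresis = (max difference / full scale) * 100%.
H = (1.4 / 131) * 100
H = 1.069 %FS

1.069 %FS


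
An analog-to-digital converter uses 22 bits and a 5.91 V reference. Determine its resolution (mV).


The resolution (LSB) of an ADC is Vref / 2^n.
LSB = 5.91 / 2^22
LSB = 5.91 / 4194304
LSB = 1.41e-06 V = 0.00140905 mV

0.00140905 mV


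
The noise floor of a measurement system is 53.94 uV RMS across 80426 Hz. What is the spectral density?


Noise spectral density = Vrms / sqrt(BW).
NSD = 53.94 / sqrt(80426)
NSD = 53.94 / 283.5948
NSD = 0.1902 uV/sqrt(Hz)

0.1902 uV/sqrt(Hz)


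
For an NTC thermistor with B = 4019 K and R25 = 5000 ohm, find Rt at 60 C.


NTC thermistor equation: Rt = R25 * exp(B * (1/T - 1/T25)).
T in Kelvin: 333.15 K, T25 = 298.15 K
1/T - 1/T25 = 1/333.15 - 1/298.15 = -0.00035237
B * (1/T - 1/T25) = 4019 * -0.00035237 = -1.4162
Rt = 5000 * exp(-1.4162) = 1213.2 ohm

1213.2 ohm


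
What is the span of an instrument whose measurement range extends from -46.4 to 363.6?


Span = upper range - lower range.
Span = 363.6 - (-46.4)
Span = 410.0

410.0


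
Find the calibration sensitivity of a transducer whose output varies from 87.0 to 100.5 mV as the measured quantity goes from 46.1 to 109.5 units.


Sensitivity = (y2 - y1) / (x2 - x1).
S = (100.5 - 87.0) / (109.5 - 46.1)
S = 13.5 / 63.4
S = 0.2129 mV/unit

0.2129 mV/unit


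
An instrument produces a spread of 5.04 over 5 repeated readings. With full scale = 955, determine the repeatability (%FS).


Repeatability = (spread / full scale) * 100%.
R = (5.04 / 955) * 100
R = 0.528 %FS

0.528 %FS


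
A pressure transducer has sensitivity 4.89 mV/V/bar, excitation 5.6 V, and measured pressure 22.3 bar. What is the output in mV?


Output = sensitivity * Vex * P.
Vout = 4.89 * 5.6 * 22.3
Vout = 27.384 * 22.3
Vout = 610.66 mV

610.66 mV


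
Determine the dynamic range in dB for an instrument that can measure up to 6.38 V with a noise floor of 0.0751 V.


Dynamic range = 20 * log10(Vmax / Vnoise).
DR = 20 * log10(6.38 / 0.0751)
DR = 20 * log10(84.95)
DR = 38.58 dB

38.58 dB


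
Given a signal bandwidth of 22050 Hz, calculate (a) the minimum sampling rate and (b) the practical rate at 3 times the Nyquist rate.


By Nyquist theorem, fs_min = 2 * fmax.
fs_min = 2 * 22050 = 44100 Hz
Practical rate = 3 * fs_min = 3 * 44100 = 132300 Hz

fs_min = 44100 Hz, fs_practical = 132300 Hz


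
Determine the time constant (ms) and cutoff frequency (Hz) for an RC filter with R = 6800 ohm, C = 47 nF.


Time constant: tau = R * C.
tau = 6800 * 4.70e-08 = 0.0003196 s
tau = 0.3196 ms
Cutoff frequency: fc = 1 / (2*pi*R*C).
fc = 1 / (2*pi*0.0003196) = 497.98 Hz

tau = 0.3196 ms, fc = 497.98 Hz


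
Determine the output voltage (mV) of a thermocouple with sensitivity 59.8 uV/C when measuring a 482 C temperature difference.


The thermocouple output V = sensitivity * dT.
V = 59.8 uV/C * 482 C
V = 28823.6 uV
V = 28.824 mV

28.824 mV


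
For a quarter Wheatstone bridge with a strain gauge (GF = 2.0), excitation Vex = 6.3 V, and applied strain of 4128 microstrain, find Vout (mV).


Quarter bridge output: Vout = (GF * epsilon * Vex) / 4.
Vout = (2.0 * 4128e-6 * 6.3) / 4
Vout = 0.0520128 / 4 V
Vout = 0.0130032 V = 13.0032 mV

13.0032 mV


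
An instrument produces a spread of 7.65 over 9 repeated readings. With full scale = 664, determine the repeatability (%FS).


Repeatability = (spread / full scale) * 100%.
R = (7.65 / 664) * 100
R = 1.152 %FS

1.152 %FS


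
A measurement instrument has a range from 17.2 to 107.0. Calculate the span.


Span = upper range - lower range.
Span = 107.0 - (17.2)
Span = 89.8

89.8


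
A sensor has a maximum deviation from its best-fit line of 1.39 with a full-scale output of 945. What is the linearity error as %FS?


Linearity error = (max deviation / full scale) * 100%.
Linearity = (1.39 / 945) * 100
Linearity = 0.147 %FS

0.147 %FS


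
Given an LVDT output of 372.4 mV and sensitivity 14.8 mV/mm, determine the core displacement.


Displacement = Vout / sensitivity.
d = 372.4 / 14.8
d = 25.162 mm

25.162 mm


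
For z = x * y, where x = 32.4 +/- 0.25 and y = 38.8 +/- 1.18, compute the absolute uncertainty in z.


For a product z = x*y, the relative uncertainty is:
uz/z = sqrt((ux/x)^2 + (uy/y)^2)
Relative uncertainties: ux/x = 0.25/32.4 = 0.007716
uy/y = 1.18/38.8 = 0.030412
z = 32.4 * 38.8 = 1257.1
uz = 1257.1 * sqrt(0.007716^2 + 0.030412^2) = 39.443

39.443


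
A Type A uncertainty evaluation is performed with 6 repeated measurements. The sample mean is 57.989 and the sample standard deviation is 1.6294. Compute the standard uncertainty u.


The standard uncertainty for Type A evaluation is u = s / sqrt(n).
u = 1.6294 / sqrt(6)
u = 1.6294 / 2.4495
u = 0.6652

0.6652


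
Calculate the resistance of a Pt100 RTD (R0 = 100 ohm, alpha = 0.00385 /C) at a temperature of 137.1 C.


The RTD equation: Rt = R0 * (1 + alpha * T).
Rt = 100 * (1 + 0.00385 * 137.1)
Rt = 100 * (1 + 0.527835)
Rt = 100 * 1.527835
Rt = 152.784 ohm

152.784 ohm


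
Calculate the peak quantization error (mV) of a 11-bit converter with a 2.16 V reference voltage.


The maximum quantization error is +/- LSB/2.
LSB = Vref / 2^n = 2.16 / 2048 = 0.00105469 V
Max error = LSB / 2 = 0.00105469 / 2 = 0.00052734 V
Max error = 0.5273 mV

0.5273 mV


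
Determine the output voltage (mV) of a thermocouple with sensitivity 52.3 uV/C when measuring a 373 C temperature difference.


The thermocouple output V = sensitivity * dT.
V = 52.3 uV/C * 373 C
V = 19507.9 uV
V = 19.508 mV

19.508 mV


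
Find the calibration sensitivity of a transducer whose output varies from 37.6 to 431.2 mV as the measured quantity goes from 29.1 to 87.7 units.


Sensitivity = (y2 - y1) / (x2 - x1).
S = (431.2 - 37.6) / (87.7 - 29.1)
S = 393.6 / 58.6
S = 6.7167 mV/unit

6.7167 mV/unit


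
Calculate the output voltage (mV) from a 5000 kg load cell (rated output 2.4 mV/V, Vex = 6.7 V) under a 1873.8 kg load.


Vout = rated_output * Vex * (load / capacity).
Vout = 2.4 * 6.7 * (1873.8 / 5000)
Vout = 2.4 * 6.7 * 0.37476
Vout = 6.026 mV

6.026 mV


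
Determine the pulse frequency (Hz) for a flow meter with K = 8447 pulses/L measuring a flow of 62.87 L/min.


Frequency = K * Q / 60 (converting L/min to L/s).
f = 8447 * 62.87 / 60
f = 531062.89 / 60
f = 8851.05 Hz

8851.05 Hz


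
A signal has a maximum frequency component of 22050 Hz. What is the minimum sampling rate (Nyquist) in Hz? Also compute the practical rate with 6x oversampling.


By Nyquist theorem, fs_min = 2 * fmax.
fs_min = 2 * 22050 = 44100 Hz
Practical rate = 6 * fs_min = 6 * 44100 = 264600 Hz

fs_min = 44100 Hz, fs_practical = 264600 Hz


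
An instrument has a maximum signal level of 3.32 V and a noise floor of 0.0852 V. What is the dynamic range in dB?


Dynamic range = 20 * log10(Vmax / Vnoise).
DR = 20 * log10(3.32 / 0.0852)
DR = 20 * log10(38.97)
DR = 31.81 dB

31.81 dB


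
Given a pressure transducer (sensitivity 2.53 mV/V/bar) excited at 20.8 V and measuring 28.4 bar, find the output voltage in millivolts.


Output = sensitivity * Vex * P.
Vout = 2.53 * 20.8 * 28.4
Vout = 52.624 * 28.4
Vout = 1494.52 mV

1494.52 mV


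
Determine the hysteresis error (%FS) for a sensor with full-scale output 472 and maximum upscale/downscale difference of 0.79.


Hysteresis = (max difference / full scale) * 100%.
H = (0.79 / 472) * 100
H = 0.167 %FS

0.167 %FS


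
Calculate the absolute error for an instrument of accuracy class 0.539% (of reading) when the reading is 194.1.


Absolute error = (accuracy% / 100) * reading.
Error = (0.539 / 100) * 194.1
Error = 0.00539 * 194.1
Error = 1.0462

1.0462


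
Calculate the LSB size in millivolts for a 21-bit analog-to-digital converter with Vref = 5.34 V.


The resolution (LSB) of an ADC is Vref / 2^n.
LSB = 5.34 / 2^21
LSB = 5.34 / 2097152
LSB = 2.55e-06 V = 0.00254631 mV

0.00254631 mV


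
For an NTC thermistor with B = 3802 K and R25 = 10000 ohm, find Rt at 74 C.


NTC thermistor equation: Rt = R25 * exp(B * (1/T - 1/T25)).
T in Kelvin: 347.15 K, T25 = 298.15 K
1/T - 1/T25 = 1/347.15 - 1/298.15 = -0.00047342
B * (1/T - 1/T25) = 3802 * -0.00047342 = -1.7999
Rt = 10000 * exp(-1.7999) = 1653.1 ohm

1653.1 ohm


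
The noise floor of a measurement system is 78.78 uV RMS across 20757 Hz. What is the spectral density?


Noise spectral density = Vrms / sqrt(BW).
NSD = 78.78 / sqrt(20757)
NSD = 78.78 / 144.0729
NSD = 0.5468 uV/sqrt(Hz)

0.5468 uV/sqrt(Hz)


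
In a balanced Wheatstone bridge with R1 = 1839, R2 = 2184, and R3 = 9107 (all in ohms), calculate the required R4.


At balance: R1*R4 = R2*R3, so R4 = R2*R3/R1.
R4 = 2184 * 9107 / 1839
R4 = 19889688 / 1839
R4 = 10815.49 ohm

10815.49 ohm


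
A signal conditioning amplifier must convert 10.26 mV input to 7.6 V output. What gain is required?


Gain = Vout / Vin (converting to same units).
G = 7.6 V / 10.26 mV
G = 7600.0 mV / 10.26 mV
G = 740.74

740.74


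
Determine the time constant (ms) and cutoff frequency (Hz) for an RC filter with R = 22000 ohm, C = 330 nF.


Time constant: tau = R * C.
tau = 22000 * 3.30e-07 = 0.00726 s
tau = 7.26 ms
Cutoff frequency: fc = 1 / (2*pi*R*C).
fc = 1 / (2*pi*0.00726) = 21.92 Hz

tau = 7.26 ms, fc = 21.92 Hz


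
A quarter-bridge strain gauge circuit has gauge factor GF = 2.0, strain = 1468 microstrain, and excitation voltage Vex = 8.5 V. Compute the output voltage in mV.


Quarter bridge output: Vout = (GF * epsilon * Vex) / 4.
Vout = (2.0 * 1468e-6 * 8.5) / 4
Vout = 0.024956 / 4 V
Vout = 0.006239 V = 6.239 mV

6.239 mV


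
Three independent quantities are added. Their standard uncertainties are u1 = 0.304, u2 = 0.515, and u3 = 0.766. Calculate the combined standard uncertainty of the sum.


For a sum of independent quantities, uc = sqrt(u1^2 + u2^2 + u3^2).
uc = sqrt(0.304^2 + 0.515^2 + 0.766^2)
uc = sqrt(0.092416 + 0.265225 + 0.586756)
uc = 0.9718

0.9718


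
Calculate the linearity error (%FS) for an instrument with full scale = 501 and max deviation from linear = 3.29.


Linearity error = (max deviation / full scale) * 100%.
Linearity = (3.29 / 501) * 100
Linearity = 0.657 %FS

0.657 %FS


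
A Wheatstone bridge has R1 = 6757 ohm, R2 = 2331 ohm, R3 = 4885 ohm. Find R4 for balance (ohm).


At balance: R1*R4 = R2*R3, so R4 = R2*R3/R1.
R4 = 2331 * 4885 / 6757
R4 = 11386935 / 6757
R4 = 1685.21 ohm

1685.21 ohm


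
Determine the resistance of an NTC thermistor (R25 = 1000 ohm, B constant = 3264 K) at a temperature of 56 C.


NTC thermistor equation: Rt = R25 * exp(B * (1/T - 1/T25)).
T in Kelvin: 329.15 K, T25 = 298.15 K
1/T - 1/T25 = 1/329.15 - 1/298.15 = -0.00031589
B * (1/T - 1/T25) = 3264 * -0.00031589 = -1.0311
Rt = 1000 * exp(-1.0311) = 356.6 ohm

356.6 ohm
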